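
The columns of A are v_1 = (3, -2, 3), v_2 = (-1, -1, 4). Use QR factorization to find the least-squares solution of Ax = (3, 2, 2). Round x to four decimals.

x = (0.6000, -0.2000)

v_1 = (3, -2, 3); ‖v_1‖ = 4.6904, so q_1 = (0.6396, -0.4264, 0.6396).
q_1·v_2 = 0.6396·(-1) + (-0.4264)·(-1) + 0.6396·4 = 2.3452.
u_2 = v_2 − 2.3452·q_1 = (-2.5000, 0.0000, 2.5000).
‖u_2‖ = 3.5355, so q_2 = (-0.7071, 0.0000, 0.7071).
Qᵀb = (2.3452, -0.7071).
Back-substitute: x_2 = -0.7071/3.5355 = -0.2000.
x_1 = (2.3452 − 2.3452·(-0.2000))/4.6904 = 0.6000.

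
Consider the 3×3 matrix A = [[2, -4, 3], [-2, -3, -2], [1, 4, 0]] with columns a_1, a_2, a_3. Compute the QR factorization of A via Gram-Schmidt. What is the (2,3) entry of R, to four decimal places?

a_1 = (2, -2, 1); ‖a_1‖ = 3.0000, so e_1 = (0.6667, -0.6667, 0.3333).
e_1·a_2 = 0.6667·(-4) + (-0.6667)·(-3) + 0.3333·4 = 0.6667.
u_2 = a_2 − 0.6667·e_1 = (-4.4444, -2.5556, 3.7778).
‖u_2‖ = 6.3683, so e_2 = (-0.6979, -0.4013, 0.5932).
r_{23} = e_2·a_3 = -1.2911.

r_{23} = -1.2911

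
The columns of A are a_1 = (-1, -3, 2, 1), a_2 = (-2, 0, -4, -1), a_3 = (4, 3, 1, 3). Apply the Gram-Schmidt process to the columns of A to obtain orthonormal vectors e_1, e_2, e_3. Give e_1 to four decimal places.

e_1 = (-0.2582, -0.7746, 0.5164, 0.2582)

a_1 = (-1, -3, 2, 1); ‖a_1‖ = 3.8730, so e_1 = (-0.2582, -0.7746, 0.5164, 0.2582).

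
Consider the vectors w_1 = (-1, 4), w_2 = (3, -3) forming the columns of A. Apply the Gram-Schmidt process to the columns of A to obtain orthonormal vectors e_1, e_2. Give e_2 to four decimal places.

e_2 = (0.9701, 0.2425)

w_1 = (-1, 4); ‖w_1‖ = 4.1231, so e_1 = (-0.2425, 0.9701).
e_1·w_2 = (-0.2425)·3 + 0.9701·(-3) = -3.6380.
u_2 = w_2 + 3.6380·e_1 = (2.1176, 0.5294).
‖u_2‖ = 2.1828, so e_2 = (0.9701, 0.2425).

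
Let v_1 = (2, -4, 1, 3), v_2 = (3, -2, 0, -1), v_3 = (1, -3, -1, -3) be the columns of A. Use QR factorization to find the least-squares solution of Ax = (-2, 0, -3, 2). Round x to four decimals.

x = (0.3451, -1.1717, 0.3840)

v_1 = (2, -4, 1, 3); ‖v_1‖ = 5.4772, so e_1 = (0.3651, -0.7303, 0.1826, 0.5477).
e_1·v_2 = 0.3651·3 + (-0.7303)·(-2) + 0.1826·0 + 0.5477·(-1) = 2.0083.
u_2 = v_2 − 2.0083·e_1 = (2.2667, -0.5333, -0.3667, -2.1000).
‖u_2‖ = 3.1570, so e_2 = (0.7180, -0.1689, -0.1161, -0.6652).
e_1·v_3 = 0.3651·1 + (-0.7303)·(-3) + 0.1826·(-1) + 0.5477·(-3) = 0.7303; e_2·v_3 = 0.7180·1 + (-0.1689)·(-3) + (-0.1161)·(-1) + (-0.6652)·(-3) = 3.3365.
u_3 = v_3 − 0.7303·e_1 − 3.3365·e_2 = (-1.6622, -1.9030, -0.7458, -1.1806).
‖u_3‖ = 2.8869, so e_3 = (-0.5758, -0.6592, -0.2583, -0.4089).
Qᵀb = (-0.1826, -2.4179, 1.1087).
Back-substitute: x_3 = 1.1087/2.8869 = 0.3840.
x_2 = (-2.4179 − 3.3365·0.3840)/3.1570 = -1.1717.
x_1 = (-0.1826 − 2.0083·(-1.1717) − 0.7303·0.3840)/5.4772 = 0.3451.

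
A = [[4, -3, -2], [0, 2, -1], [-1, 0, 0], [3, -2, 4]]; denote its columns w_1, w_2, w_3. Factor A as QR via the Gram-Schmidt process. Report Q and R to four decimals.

Q = [[0.7845, -0.1083, -0.5981], [0.0000, 0.9388, -0.1022], [-0.1961, -0.3250, -0.0076], [0.5883, 0.0361, 0.7949]], R = [[5.0990, -3.5301, 0.7845], [0.0000, 2.1304, -0.5777], [0.0000, 0.0000, 4.4778]]

w_1 = (4, 0, -1, 3); ‖w_1‖ = 5.0990, so q_1 = (0.7845, 0.0000, -0.1961, 0.5883).
q_1·w_2 = 0.7845·(-3) + 0.0000·2 + (-0.1961)·0 + 0.5883·(-2) = -3.5301.
u_2 = w_2 + 3.5301·q_1 = (-0.2308, 2.0000, -0.6923, 0.0769).
‖u_2‖ = 2.1304, so q_2 = (-0.1083, 0.9388, -0.3250, 0.0361).
q_1·w_3 = 0.7845·(-2) + 0.0000·(-1) + (-0.1961)·0 + 0.5883·4 = 0.7845; q_2·w_3 = (-0.1083)·(-2) + 0.9388·(-1) + (-0.3250)·0 + 0.0361·4 = -0.5777.
u_3 = w_3 − 0.7845·q_1 + 0.5777·q_2 = (-2.6780, -0.4576, -0.0339, 3.5593).
‖u_3‖ = 4.4778, so q_3 = (-0.5981, -0.1022, -0.0076, 0.7949).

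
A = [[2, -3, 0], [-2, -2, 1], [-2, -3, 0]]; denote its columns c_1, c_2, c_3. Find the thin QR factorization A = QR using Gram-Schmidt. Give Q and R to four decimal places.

Q = [[0.5774, -0.8066, 0.1270], [-0.5774, -0.2933, 0.7620], [-0.5774, -0.5133, -0.6350]], R = [[3.4641, 1.1547, -0.5774], [0.0000, 4.5461, -0.2933], [0.0000, 0.0000, 0.7620]]

c_1 = (2, -2, -2); ‖c_1‖ = 3.4641, so q_1 = (0.5774, -0.5774, -0.5774).
q_1·c_2 = 0.5774·(-3) + (-0.5774)·(-2) + (-0.5774)·(-3) = 1.1547.
u_2 = c_2 − 1.1547·q_1 = (-3.6667, -1.3333, -2.3333).
‖u_2‖ = 4.5461, so q_2 = (-0.8066, -0.2933, -0.5133).
q_1·c_3 = 0.5774·0 + (-0.5774)·1 + (-0.5774)·0 = -0.5774; q_2·c_3 = (-0.8066)·0 + (-0.2933)·1 + (-0.5133)·0 = -0.2933.
u_3 = c_3 + 0.5774·q_1 + 0.2933·q_2 = (0.0968, 0.5806, -0.4839).
‖u_3‖ = 0.7620, so q_3 = (0.1270, 0.7620, -0.6350).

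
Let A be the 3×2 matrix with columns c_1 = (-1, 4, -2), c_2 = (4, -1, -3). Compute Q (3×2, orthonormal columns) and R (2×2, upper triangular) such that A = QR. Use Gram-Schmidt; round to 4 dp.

Q = [[-0.2182, 0.7686], [0.8729, -0.1219], [-0.4364, -0.6280]], R = [[4.5826, -0.4364], [0.0000, 5.0803]]

q_1 = c_1/‖c_1‖ = (-1, 4, -2)/4.5826 = (-0.2182, 0.8729, -0.4364).
r_{12} = q_1·c_2 = -0.4364.
u_2 = c_2 + 0.4364·q_1 = (3.9048, -0.6190, -3.1905).
‖u_2‖ = 5.0803, so q_2 = (0.7686, -0.1219, -0.6280).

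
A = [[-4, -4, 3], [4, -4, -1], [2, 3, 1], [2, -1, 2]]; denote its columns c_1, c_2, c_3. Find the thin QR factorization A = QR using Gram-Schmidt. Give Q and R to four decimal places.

q_1 = c_1/‖c_1‖ = (-4, 4, 2, 2)/6.3246 = (-0.6325, 0.6325, 0.3162, 0.3162).
r_{12} = q_1·c_2 = 0.6325.
u_2 = c_2 − 0.6325·q_1 = (-3.6000, -4.4000, 2.8000, -1.2000).
‖u_2‖ = 6.4498, so q_2 = (-0.5582, -0.6822, 0.4341, -0.1861).
r_{13} = q_1·c_3 = -1.5811; r_{23} = q_2·c_3 = -0.9303.
u_3 = c_3 + 1.5811·q_1 + 0.9303·q_2 = (1.4808, -0.6346, 1.9038, 2.3269).
‖u_3‖ = 3.4110, so q_3 = (0.4341, -0.1861, 0.5582, 0.6822).

Q = [[-0.6325, -0.5582, 0.4341], [0.6325, -0.6822, -0.1861], [0.3162, 0.4341, 0.5582], [0.3162, -0.1861, 0.6822]], R = [[6.3246, 0.6325, -1.5811], [0.0000, 6.4498, -0.9303], [0.0000, 0.0000, 3.4110]]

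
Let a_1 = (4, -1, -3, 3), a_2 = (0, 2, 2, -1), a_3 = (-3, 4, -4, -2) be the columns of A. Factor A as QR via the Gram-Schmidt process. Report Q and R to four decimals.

Q = [[0.6761, 0.5340, -0.2468], [-0.1690, 0.7160, 0.6275], [-0.5071, 0.4490, -0.7166], [0.5071, -0.0243, -0.1784]], R = [[5.9161, -1.8593, -1.6903], [0.0000, 2.3543, -0.4854], [0.0000, 0.0000, 6.4736]]

e_1 = a_1/‖a_1‖ = (4, -1, -3, 3)/5.9161 = (0.6761, -0.1690, -0.5071, 0.5071).
r_{12} = e_1·a_2 = -1.8593.
u_2 = a_2 + 1.8593·e_1 = (1.2571, 1.6857, 1.0571, -0.0571).
‖u_2‖ = 2.3543, so e_2 = (0.5340, 0.7160, 0.4490, -0.0243).
r_{13} = e_1·a_3 = -1.6903; r_{23} = e_2·a_3 = -0.4854.
u_3 = a_3 + 1.6903·e_1 + 0.4854·e_2 = (-1.5979, 4.0619, -4.6392, -1.1546).
‖u_3‖ = 6.4736, so e_3 = (-0.2468, 0.6275, -0.7166, -0.1784).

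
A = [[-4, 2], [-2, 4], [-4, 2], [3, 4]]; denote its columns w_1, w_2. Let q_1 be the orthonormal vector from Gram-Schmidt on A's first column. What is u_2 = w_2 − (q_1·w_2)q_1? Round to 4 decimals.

u_2 = (0.9333, 3.4667, 0.9333, 4.8000)

w_1 = (-4, -2, -4, 3); ‖w_1‖ = 6.7082, so q_1 = (-0.5963, -0.2981, -0.5963, 0.4472).
q_1·w_2 = (-0.5963)·2 + (-0.2981)·4 + (-0.5963)·2 + 0.4472·4 = -1.7889.
u_2 = w_2 + 1.7889·q_1 = (0.9333, 3.4667, 0.9333, 4.8000).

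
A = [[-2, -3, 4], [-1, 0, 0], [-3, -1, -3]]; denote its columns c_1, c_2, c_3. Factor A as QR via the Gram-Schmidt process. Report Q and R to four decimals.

q_1 = c_1/‖c_1‖ = (-2, -1, -3)/3.7417 = (-0.5345, -0.2673, -0.8018).
r_{12} = q_1·c_2 = 2.4054.
u_2 = c_2 − 2.4054·q_1 = (-1.7143, 0.6429, 0.9286).
‖u_2‖ = 2.0529, so q_2 = (-0.8351, 0.3132, 0.4523).
r_{13} = q_1·c_3 = 0.2673; r_{23} = q_2·c_3 = -4.6973.
u_3 = c_3 − 0.2673·q_1 + 4.6973·q_2 = (0.2203, 1.5424, -0.6610).
‖u_3‖ = 1.6925, so q_3 = (0.1302, 0.9113, -0.3906).

Q = [[-0.5345, -0.8351, 0.1302], [-0.2673, 0.3132, 0.9113], [-0.8018, 0.4523, -0.3906]], R = [[3.7417, 2.4054, 0.2673], [0.0000, 2.0529, -4.6973], [0.0000, 0.0000, 1.6925]]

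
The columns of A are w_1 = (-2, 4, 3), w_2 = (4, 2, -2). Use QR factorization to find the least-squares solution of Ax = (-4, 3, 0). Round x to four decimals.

x = (0.6364, -0.2576)

w_1 = (-2, 4, 3); ‖w_1‖ = 5.3852, so e_1 = (-0.3714, 0.7428, 0.5571).
e_1·w_2 = (-0.3714)·4 + 0.7428·2 + 0.5571·(-2) = -1.1142.
u_2 = w_2 + 1.1142·e_1 = (3.5862, 2.8276, -1.3793).
‖u_2‖ = 4.7706, so e_2 = (0.7517, 0.5927, -0.2891).
Qᵀb = (3.7139, -1.2288).
Back-substitute: x_2 = -1.2288/4.7706 = -0.2576.
x_1 = (3.7139 + 1.1142·(-0.2576))/5.3852 = 0.6364.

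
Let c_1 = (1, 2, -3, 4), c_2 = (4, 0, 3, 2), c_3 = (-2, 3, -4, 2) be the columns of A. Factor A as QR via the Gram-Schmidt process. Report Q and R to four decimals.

Q = [[0.1826, 0.7280, -0.2117], [0.3651, -0.0373, 0.8985], [-0.5477, 0.6160, 0.3643], [0.7303, 0.2987, -0.1231]], R = [[5.4772, 0.5477, 4.3818], [0.0000, 5.3572, -3.4346], [0.0000, 0.0000, 1.4154]]

e_1 = c_1/‖c_1‖ = (1, 2, -3, 4)/5.4772 = (0.1826, 0.3651, -0.5477, 0.7303).
r_{12} = e_1·c_2 = 0.5477.
u_2 = c_2 − 0.5477·e_1 = (3.9000, -0.2000, 3.3000, 1.6000).
‖u_2‖ = 5.3572, so e_2 = (0.7280, -0.0373, 0.6160, 0.2987).
r_{13} = e_1·c_3 = 4.3818; r_{23} = e_2·c_3 = -3.4346.
u_3 = c_3 − 4.3818·e_1 + 3.4346·e_2 = (-0.2997, 1.2718, 0.5157, -0.1742).
‖u_3‖ = 1.4154, so e_3 = (-0.2117, 0.8985, 0.3643, -0.1231).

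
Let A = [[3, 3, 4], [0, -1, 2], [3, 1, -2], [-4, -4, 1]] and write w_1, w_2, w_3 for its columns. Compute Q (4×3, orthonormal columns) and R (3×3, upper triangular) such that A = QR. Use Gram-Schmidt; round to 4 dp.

Q = [[0.5145, 0.2667, 0.7239], [0.0000, -0.5037, 0.5360], [0.5145, -0.7408, -0.2680], [-0.6860, -0.3556, 0.3419]], R = [[5.8310, 4.8020, 0.3430], [0.0000, 1.9852, 1.1852], [0.0000, 0.0000, 4.8454]]

w_1 = (3, 0, 3, -4); ‖w_1‖ = 5.8310, so e_1 = (0.5145, 0.0000, 0.5145, -0.6860).
e_1·w_2 = 0.5145·3 + 0.0000·(-1) + 0.5145·1 + (-0.6860)·(-4) = 4.8020.
u_2 = w_2 − 4.8020·e_1 = (0.5294, -1.0000, -1.4706, -0.7059).
‖u_2‖ = 1.9852, so e_2 = (0.2667, -0.5037, -0.7408, -0.3556).
e_1·w_3 = 0.5145·4 + 0.0000·2 + 0.5145·(-2) + (-0.6860)·1 = 0.3430; e_2·w_3 = 0.2667·4 + (-0.5037)·2 + (-0.7408)·(-2) + (-0.3556)·1 = 1.1852.
u_3 = w_3 − 0.3430·e_1 − 1.1852·e_2 = (3.5075, 2.5970, -1.2985, 1.6567).
‖u_3‖ = 4.8454, so e_3 = (0.7239, 0.5360, -0.2680, 0.3419).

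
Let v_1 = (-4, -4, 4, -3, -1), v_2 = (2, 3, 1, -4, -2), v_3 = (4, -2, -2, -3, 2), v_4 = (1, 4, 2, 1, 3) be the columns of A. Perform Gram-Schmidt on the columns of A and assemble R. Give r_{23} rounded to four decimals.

v_1 = (-4, -4, 4, -3, -1); ‖v_1‖ = 7.6158, so q_1 = (-0.5252, -0.5252, 0.5252, -0.3939, -0.1313).
q_1·v_2 = (-0.5252)·2 + (-0.5252)·3 + 0.5252·1 + (-0.3939)·(-4) + (-0.1313)·(-2) = -0.2626.
u_2 = v_2 + 0.2626·q_1 = (1.8621, 2.8621, 1.1379, -4.1034, -2.0345).
‖u_2‖ = 5.8250, so q_2 = (0.3197, 0.4913, 0.1954, -0.7045, -0.3493).
r_{23} = q_2·v_3 = 1.3201.

r_{23} = 1.3201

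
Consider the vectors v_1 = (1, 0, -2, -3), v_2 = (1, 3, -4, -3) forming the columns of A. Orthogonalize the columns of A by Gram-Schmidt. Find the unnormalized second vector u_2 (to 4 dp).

v_1 = (1, 0, -2, -3); ‖v_1‖ = 3.7417, so e_1 = (0.2673, 0.0000, -0.5345, -0.8018).
e_1·v_2 = 0.2673·1 + 0.0000·3 + (-0.5345)·(-4) + (-0.8018)·(-3) = 4.8107.
u_2 = v_2 − 4.8107·e_1 = (-0.2857, 3.0000, -1.4286, 0.8571).

u_2 = (-0.2857, 3.0000, -1.4286, 0.8571)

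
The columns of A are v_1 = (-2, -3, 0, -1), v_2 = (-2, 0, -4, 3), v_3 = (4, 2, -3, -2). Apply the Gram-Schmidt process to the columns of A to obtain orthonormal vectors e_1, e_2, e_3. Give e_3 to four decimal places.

e_1 = v_1/‖v_1‖ = (-2, -3, 0, -1)/3.7417 = (-0.5345, -0.8018, 0.0000, -0.2673).
r_{12} = e_1·v_2 = 0.2673.
u_2 = v_2 − 0.2673·e_1 = (-1.8571, 0.2143, -4.0000, 3.0714).
‖u_2‖ = 5.3785, so e_2 = (-0.3453, 0.0398, -0.7437, 0.5711).
r_{13} = e_1·v_3 = -3.2071; r_{23} = e_2·v_3 = -0.2125.
u_3 = v_3 + 3.2071·e_1 + 0.2125·e_2 = (2.2123, -0.5630, -3.1580, -2.7358).
‖u_3‖ = 4.7612, so e_3 = (0.4647, -0.1182, -0.6633, -0.5746).

e_3 = (0.4647, -0.1182, -0.6633, -0.5746)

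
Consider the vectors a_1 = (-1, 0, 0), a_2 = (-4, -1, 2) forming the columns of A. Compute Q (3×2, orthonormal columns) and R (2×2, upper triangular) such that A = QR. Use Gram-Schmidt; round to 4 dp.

a_1 = (-1, 0, 0); ‖a_1‖ = 1.0000, so q_1 = (-1.0000, 0.0000, 0.0000).
q_1·a_2 = (-1.0000)·(-4) + 0.0000·(-1) + 0.0000·2 = 4.0000.
u_2 = a_2 − 4.0000·q_1 = (0.0000, -1.0000, 2.0000).
‖u_2‖ = 2.2361, so q_2 = (0.0000, -0.4472, 0.8944).

Q = [[-1.0000, 0.0000], [0.0000, -0.4472], [0.0000, 0.8944]], R = [[1.0000, 4.0000], [0.0000, 2.2361]]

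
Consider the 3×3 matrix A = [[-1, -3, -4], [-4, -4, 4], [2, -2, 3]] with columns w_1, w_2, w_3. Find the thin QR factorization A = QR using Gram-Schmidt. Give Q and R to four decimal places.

w_1 = (-1, -4, 2); ‖w_1‖ = 4.5826, so e_1 = (-0.2182, -0.8729, 0.4364).
e_1·w_2 = (-0.2182)·(-3) + (-0.8729)·(-4) + 0.4364·(-2) = 3.2733.
u_2 = w_2 − 3.2733·e_1 = (-2.2857, -1.1429, -3.4286).
‖u_2‖ = 4.2762, so e_2 = (-0.5345, -0.2673, -0.8018).
e_1·w_3 = (-0.2182)·(-4) + (-0.8729)·4 + 0.4364·3 = -1.3093; e_2·w_3 = (-0.5345)·(-4) + (-0.2673)·4 + (-0.8018)·3 = -1.3363.
u_3 = w_3 + 1.3093·e_1 + 1.3363·e_2 = (-5.0000, 2.5000, 2.5000).
‖u_3‖ = 6.1237, so e_3 = (-0.8165, 0.4082, 0.4082).

Q = [[-0.2182, -0.5345, -0.8165], [-0.8729, -0.2673, 0.4082], [0.4364, -0.8018, 0.4082]], R = [[4.5826, 3.2733, -1.3093], [0.0000, 4.2762, -1.3363], [0.0000, 0.0000, 6.1237]]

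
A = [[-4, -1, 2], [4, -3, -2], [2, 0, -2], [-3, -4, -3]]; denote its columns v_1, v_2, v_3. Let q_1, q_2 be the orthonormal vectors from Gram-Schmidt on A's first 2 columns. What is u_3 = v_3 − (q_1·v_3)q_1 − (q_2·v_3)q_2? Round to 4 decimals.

v_1 = (-4, 4, 2, -3); ‖v_1‖ = 6.7082, so q_1 = (-0.5963, 0.5963, 0.2981, -0.4472).
q_1·v_2 = (-0.5963)·(-1) + 0.5963·(-3) + 0.2981·0 + (-0.4472)·(-4) = 0.5963.
u_2 = v_2 − 0.5963·q_1 = (-0.6444, -3.3556, -0.1778, -3.7333).
‖u_2‖ = 5.0640, so q_2 = (-0.1273, -0.6626, -0.0351, -0.7372).
q_1·v_3 = (-0.5963)·2 + 0.5963·(-2) + 0.2981·(-2) + (-0.4472)·(-3) = -1.6398; q_2·v_3 = (-0.1273)·2 + (-0.6626)·(-2) + (-0.0351)·(-2) + (-0.7372)·(-3) = 3.3526.
u_3 = v_3 + 1.6398·q_1 − 3.3526·q_2 = (1.4489, 1.1993, -1.3934, -1.2617).

u_3 = (1.4489, 1.1993, -1.3934, -1.2617)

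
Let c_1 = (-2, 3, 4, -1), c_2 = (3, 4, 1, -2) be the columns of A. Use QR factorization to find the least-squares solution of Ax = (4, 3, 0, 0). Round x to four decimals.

c_1 = (-2, 3, 4, -1); ‖c_1‖ = 5.4772, so e_1 = (-0.3651, 0.5477, 0.7303, -0.1826).
e_1·c_2 = (-0.3651)·3 + 0.5477·4 + 0.7303·1 + (-0.1826)·(-2) = 2.1909.
u_2 = c_2 − 2.1909·e_1 = (3.8000, 2.8000, -0.6000, -1.6000).
‖u_2‖ = 5.0200, so e_2 = (0.7570, 0.5578, -0.1195, -0.3187).
Qᵀb = (0.1826, 4.7012).
Back-substitute: x_2 = 4.7012/5.0200 = 0.9365.
x_1 = (0.1826 − 2.1909·0.9365)/5.4772 = -0.3413.

x = (-0.3413, 0.9365)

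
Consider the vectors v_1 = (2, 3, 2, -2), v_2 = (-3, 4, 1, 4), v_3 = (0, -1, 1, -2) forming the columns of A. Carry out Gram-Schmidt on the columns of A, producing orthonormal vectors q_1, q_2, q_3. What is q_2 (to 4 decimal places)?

q_2 = (-0.4629, 0.6172, 0.1543, 0.6172)

v_1 = (2, 3, 2, -2); ‖v_1‖ = 4.5826, so q_1 = (0.4364, 0.6547, 0.4364, -0.4364).
q_1·v_2 = 0.4364·(-3) + 0.6547·4 + 0.4364·1 + (-0.4364)·4 = 0.0000.
u_2 = v_2 + 0.0000·q_1 = (-3.0000, 4.0000, 1.0000, 4.0000).
‖u_2‖ = 6.4807, so q_2 = (-0.4629, 0.6172, 0.1543, 0.6172).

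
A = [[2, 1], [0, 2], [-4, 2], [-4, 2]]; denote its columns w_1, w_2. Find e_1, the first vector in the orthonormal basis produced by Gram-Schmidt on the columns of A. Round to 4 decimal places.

w_1 = (2, 0, -4, -4); ‖w_1‖ = 6.0000, so e_1 = (0.3333, 0.0000, -0.6667, -0.6667).

e_1 = (0.3333, 0.0000, -0.6667, -0.6667)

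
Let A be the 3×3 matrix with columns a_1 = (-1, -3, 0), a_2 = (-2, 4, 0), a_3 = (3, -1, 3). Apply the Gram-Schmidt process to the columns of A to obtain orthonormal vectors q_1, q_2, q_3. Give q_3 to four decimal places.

q_3 = (0.0000, 0.0000, 1.0000)

a_1 = (-1, -3, 0); ‖a_1‖ = 3.1623, so q_1 = (-0.3162, -0.9487, 0.0000).
q_1·a_2 = (-0.3162)·(-2) + (-0.9487)·4 + 0.0000·0 = -3.1623.
u_2 = a_2 + 3.1623·q_1 = (-3.0000, 1.0000, 0.0000).
‖u_2‖ = 3.1623, so q_2 = (-0.9487, 0.3162, 0.0000).
q_1·a_3 = (-0.3162)·3 + (-0.9487)·(-1) + 0.0000·3 = 0.0000; q_2·a_3 = (-0.9487)·3 + 0.3162·(-1) + 0.0000·3 = -3.1623.
u_3 = a_3 + 0.0000·q_1 + 3.1623·q_2 = (0.0000, 0.0000, 3.0000).
‖u_3‖ = 3.0000, so q_3 = (0.0000, 0.0000, 1.0000).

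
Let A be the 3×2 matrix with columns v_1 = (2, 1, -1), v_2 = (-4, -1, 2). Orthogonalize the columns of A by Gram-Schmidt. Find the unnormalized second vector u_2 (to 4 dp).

u_2 = (-0.3333, 0.8333, 0.1667)

v_1 = (2, 1, -1); ‖v_1‖ = 2.4495, so e_1 = (0.8165, 0.4082, -0.4082).
e_1·v_2 = 0.8165·(-4) + 0.4082·(-1) + (-0.4082)·2 = -4.4907.
u_2 = v_2 + 4.4907·e_1 = (-0.3333, 0.8333, 0.1667).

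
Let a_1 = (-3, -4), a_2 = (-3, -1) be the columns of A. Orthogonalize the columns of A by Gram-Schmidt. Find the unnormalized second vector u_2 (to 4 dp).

a_1 = (-3, -4); ‖a_1‖ = 5.0000, so e_1 = (-0.6000, -0.8000).
e_1·a_2 = (-0.6000)·(-3) + (-0.8000)·(-1) = 2.6000.
u_2 = a_2 − 2.6000·e_1 = (-1.4400, 1.0800).

u_2 = (-1.4400, 1.0800)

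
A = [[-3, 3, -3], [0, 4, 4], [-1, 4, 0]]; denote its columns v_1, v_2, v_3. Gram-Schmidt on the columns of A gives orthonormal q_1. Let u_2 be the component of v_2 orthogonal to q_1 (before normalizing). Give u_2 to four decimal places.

v_1 = (-3, 0, -1); ‖v_1‖ = 3.1623, so q_1 = (-0.9487, 0.0000, -0.3162).
q_1·v_2 = (-0.9487)·3 + 0.0000·4 + (-0.3162)·4 = -4.1110.
u_2 = v_2 + 4.1110·q_1 = (-0.9000, 4.0000, 2.7000).

u_2 = (-0.9000, 4.0000, 2.7000)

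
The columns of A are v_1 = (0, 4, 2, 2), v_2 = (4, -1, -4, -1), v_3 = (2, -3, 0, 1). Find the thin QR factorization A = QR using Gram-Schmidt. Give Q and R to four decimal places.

Q = [[0.0000, 0.7870, 0.4476], [0.8165, 0.2623, -0.5116], [0.4082, -0.5575, 0.4263], [0.4082, 0.0328, 0.5968]], R = [[4.8990, -2.8577, -2.0412], [0.0000, 5.0827, 0.8198], [0.0000, 0.0000, 3.0268]]

v_1 = (0, 4, 2, 2); ‖v_1‖ = 4.8990, so q_1 = (0.0000, 0.8165, 0.4082, 0.4082).
q_1·v_2 = 0.0000·4 + 0.8165·(-1) + 0.4082·(-4) + 0.4082·(-1) = -2.8577.
u_2 = v_2 + 2.8577·q_1 = (4.0000, 1.3333, -2.8333, 0.1667).
‖u_2‖ = 5.0827, so q_2 = (0.7870, 0.2623, -0.5575, 0.0328).
q_1·v_3 = 0.0000·2 + 0.8165·(-3) + 0.4082·0 + 0.4082·1 = -2.0412; q_2·v_3 = 0.7870·2 + 0.2623·(-3) + (-0.5575)·0 + 0.0328·1 = 0.8198.
u_3 = v_3 + 2.0412·q_1 − 0.8198·q_2 = (1.3548, -1.5484, 1.2903, 1.8065).
‖u_3‖ = 3.0268, so q_3 = (0.4476, -0.5116, 0.4263, 0.5968).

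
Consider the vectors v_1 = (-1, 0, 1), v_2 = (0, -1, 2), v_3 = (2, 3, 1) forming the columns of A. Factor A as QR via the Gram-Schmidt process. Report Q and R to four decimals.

Q = [[-0.7071, 0.5774, 0.4082], [0.0000, -0.5774, 0.8165], [0.7071, 0.5774, 0.4082]], R = [[1.4142, 1.4142, -0.7071], [0.0000, 1.7321, 0.0000], [0.0000, 0.0000, 3.6742]]

v_1 = (-1, 0, 1); ‖v_1‖ = 1.4142, so e_1 = (-0.7071, 0.0000, 0.7071).
e_1·v_2 = (-0.7071)·0 + 0.0000·(-1) + 0.7071·2 = 1.4142.
u_2 = v_2 − 1.4142·e_1 = (1.0000, -1.0000, 1.0000).
‖u_2‖ = 1.7321, so e_2 = (0.5774, -0.5774, 0.5774).
e_1·v_3 = (-0.7071)·2 + 0.0000·3 + 0.7071·1 = -0.7071; e_2·v_3 = 0.5774·2 + (-0.5774)·3 + 0.5774·1 = 0.0000.
u_3 = v_3 + 0.7071·e_1 + 0.0000·e_2 = (1.5000, 3.0000, 1.5000).
‖u_3‖ = 3.6742, so e_3 = (0.4082, 0.8165, 0.4082).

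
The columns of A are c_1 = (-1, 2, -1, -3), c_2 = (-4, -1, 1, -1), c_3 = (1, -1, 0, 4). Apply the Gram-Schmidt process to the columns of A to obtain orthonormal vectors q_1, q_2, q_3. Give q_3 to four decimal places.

c_1 = (-1, 2, -1, -3); ‖c_1‖ = 3.8730, so q_1 = (-0.2582, 0.5164, -0.2582, -0.7746).
q_1·c_2 = (-0.2582)·(-4) + 0.5164·(-1) + (-0.2582)·1 + (-0.7746)·(-1) = 1.0328.
u_2 = c_2 − 1.0328·q_1 = (-3.7333, -1.5333, 1.2667, -0.2000).
‖u_2‖ = 4.2348, so q_2 = (-0.8816, -0.3621, 0.2991, -0.0472).
q_1·c_3 = (-0.2582)·1 + 0.5164·(-1) + (-0.2582)·0 + (-0.7746)·4 = -3.8730; q_2·c_3 = (-0.8816)·1 + (-0.3621)·(-1) + 0.2991·0 + (-0.0472)·4 = -0.7084.
u_3 = c_3 + 3.8730·q_1 + 0.7084·q_2 = (-0.6245, 0.7435, -0.7881, 0.9665).
‖u_3‖ = 1.5806, so q_3 = (-0.3951, 0.4704, -0.4986, 0.6115).

q_3 = (-0.3951, 0.4704, -0.4986, 0.6115)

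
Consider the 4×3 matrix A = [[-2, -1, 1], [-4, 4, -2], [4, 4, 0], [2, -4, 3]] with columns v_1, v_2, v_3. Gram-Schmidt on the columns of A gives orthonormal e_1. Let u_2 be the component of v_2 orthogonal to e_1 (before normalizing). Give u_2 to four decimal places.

u_2 = (-1.3000, 3.4000, 4.6000, -3.7000)

v_1 = (-2, -4, 4, 2); ‖v_1‖ = 6.3246, so e_1 = (-0.3162, -0.6325, 0.6325, 0.3162).
e_1·v_2 = (-0.3162)·(-1) + (-0.6325)·4 + 0.6325·4 + 0.3162·(-4) = -0.9487.
u_2 = v_2 + 0.9487·e_1 = (-1.3000, 3.4000, 4.6000, -3.7000).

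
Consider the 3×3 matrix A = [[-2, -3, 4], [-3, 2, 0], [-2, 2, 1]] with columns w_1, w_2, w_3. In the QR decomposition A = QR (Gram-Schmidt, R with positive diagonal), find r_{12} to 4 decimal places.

e_1 = w_1/‖w_1‖ = (-2, -3, -2)/4.1231 = (-0.4851, -0.7276, -0.4851).
r_{12} = e_1·w_2 = -0.9701.

r_{12} = -0.9701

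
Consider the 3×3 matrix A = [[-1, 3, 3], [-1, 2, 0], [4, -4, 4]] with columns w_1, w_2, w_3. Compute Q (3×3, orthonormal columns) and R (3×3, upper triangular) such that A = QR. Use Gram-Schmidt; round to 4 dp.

Q = [[-0.2357, 0.8642, 0.4444], [-0.2357, 0.3928, -0.8889], [0.9428, 0.3143, -0.1111]], R = [[4.2426, -4.9497, 3.0641], [0.0000, 2.1213, 3.8498], [0.0000, 0.0000, 0.8889]]

w_1 = (-1, -1, 4); ‖w_1‖ = 4.2426, so q_1 = (-0.2357, -0.2357, 0.9428).
q_1·w_2 = (-0.2357)·3 + (-0.2357)·2 + 0.9428·(-4) = -4.9497.
u_2 = w_2 + 4.9497·q_1 = (1.8333, 0.8333, 0.6667).
‖u_2‖ = 2.1213, so q_2 = (0.8642, 0.3928, 0.3143).
q_1·w_3 = (-0.2357)·3 + (-0.2357)·0 + 0.9428·4 = 3.0641; q_2·w_3 = 0.8642·3 + 0.3928·0 + 0.3143·4 = 3.8498.
u_3 = w_3 − 3.0641·q_1 − 3.8498·q_2 = (0.3951, -0.7901, -0.0988).
‖u_3‖ = 0.8889, so q_3 = (0.4444, -0.8889, -0.1111).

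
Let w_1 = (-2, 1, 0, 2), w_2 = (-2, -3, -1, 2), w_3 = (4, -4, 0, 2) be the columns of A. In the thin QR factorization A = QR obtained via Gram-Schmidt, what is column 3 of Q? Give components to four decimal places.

w_1 = (-2, 1, 0, 2); ‖w_1‖ = 3.0000, so q_1 = (-0.6667, 0.3333, 0.0000, 0.6667).
q_1·w_2 = (-0.6667)·(-2) + 0.3333·(-3) + 0.0000·(-1) + 0.6667·2 = 1.6667.
u_2 = w_2 − 1.6667·q_1 = (-0.8889, -3.5556, -1.0000, 0.8889).
‖u_2‖ = 3.9016, so q_2 = (-0.2278, -0.9113, -0.2563, 0.2278).
q_1·w_3 = (-0.6667)·4 + 0.3333·(-4) + 0.0000·0 + 0.6667·2 = -2.6667; q_2·w_3 = (-0.2278)·4 + (-0.9113)·(-4) + (-0.2563)·0 + 0.2278·2 = 3.1896.
u_3 = w_3 + 2.6667·q_1 − 3.1896·q_2 = (2.9489, -0.2044, 0.8175, 3.0511).
‖u_3‖ = 4.3261, so q_3 = (0.6817, -0.0472, 0.1890, 0.7053).

q_3 = (0.6817, -0.0472, 0.1890, 0.7053)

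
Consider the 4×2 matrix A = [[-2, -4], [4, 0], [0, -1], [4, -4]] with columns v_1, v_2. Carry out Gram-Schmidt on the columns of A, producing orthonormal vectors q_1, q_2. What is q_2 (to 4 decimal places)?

v_1 = (-2, 4, 0, 4); ‖v_1‖ = 6.0000, so q_1 = (-0.3333, 0.6667, 0.0000, 0.6667).
q_1·v_2 = (-0.3333)·(-4) + 0.6667·0 + 0.0000·(-1) + 0.6667·(-4) = -1.3333.
u_2 = v_2 + 1.3333·q_1 = (-4.4444, 0.8889, -1.0000, -3.1111).
‖u_2‖ = 5.5877, so q_2 = (-0.7954, 0.1591, -0.1790, -0.5568).

q_2 = (-0.7954, 0.1591, -0.1790, -0.5568)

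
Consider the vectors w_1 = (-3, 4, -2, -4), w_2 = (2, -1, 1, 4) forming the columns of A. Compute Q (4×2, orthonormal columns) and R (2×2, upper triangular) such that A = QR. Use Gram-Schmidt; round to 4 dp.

Q = [[-0.4472, 0.0623], [0.5963, 0.6959], [-0.2981, -0.1142], [-0.5963, 0.7063]], R = [[6.7082, -4.1740], [0.0000, 2.1396]]

w_1 = (-3, 4, -2, -4); ‖w_1‖ = 6.7082, so e_1 = (-0.4472, 0.5963, -0.2981, -0.5963).
e_1·w_2 = (-0.4472)·2 + 0.5963·(-1) + (-0.2981)·1 + (-0.5963)·4 = -4.1740.
u_2 = w_2 + 4.1740·e_1 = (0.1333, 1.4889, -0.2444, 1.5111).
‖u_2‖ = 2.1396, so e_2 = (0.0623, 0.6959, -0.1142, 0.7063).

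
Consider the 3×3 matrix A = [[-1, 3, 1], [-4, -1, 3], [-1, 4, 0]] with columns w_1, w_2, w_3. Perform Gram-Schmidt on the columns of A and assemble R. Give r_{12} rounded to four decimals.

r_{12} = -0.7071

q_1 = w_1/‖w_1‖ = (-1, -4, -1)/4.2426 = (-0.2357, -0.9428, -0.2357).
r_{12} = q_1·w_2 = -0.7071.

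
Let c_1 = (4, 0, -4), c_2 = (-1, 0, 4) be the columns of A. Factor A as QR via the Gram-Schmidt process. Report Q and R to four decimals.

c_1 = (4, 0, -4); ‖c_1‖ = 5.6569, so e_1 = (0.7071, 0.0000, -0.7071).
e_1·c_2 = 0.7071·(-1) + 0.0000·0 + (-0.7071)·4 = -3.5355.
u_2 = c_2 + 3.5355·e_1 = (1.5000, 0.0000, 1.5000).
‖u_2‖ = 2.1213, so e_2 = (0.7071, 0.0000, 0.7071).

Q = [[0.7071, 0.7071], [0.0000, 0.0000], [-0.7071, 0.7071]], R = [[5.6569, -3.5355], [0.0000, 2.1213]]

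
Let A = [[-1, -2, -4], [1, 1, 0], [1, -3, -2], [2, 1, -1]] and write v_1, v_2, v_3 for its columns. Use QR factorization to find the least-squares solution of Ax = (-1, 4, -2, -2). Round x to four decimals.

e_1 = v_1/‖v_1‖ = (-1, 1, 1, 2)/2.6458 = (-0.3780, 0.3780, 0.3780, 0.7559).
r_{12} = e_1·v_2 = 0.7559.
u_2 = v_2 − 0.7559·e_1 = (-1.7143, 0.7143, -3.2857, 0.4286).
‖u_2‖ = 3.7985, so e_2 = (-0.4513, 0.1880, -0.8650, 0.1128).
r_{13} = e_1·v_3 = 0.0000; r_{23} = e_2·v_3 = 3.4224.
u_3 = v_3 + 0.0000·e_1 − 3.4224·e_2 = (-2.4554, -0.6436, 0.9604, -1.3861).
‖u_3‖ = 3.0475, so e_3 = (-0.8057, -0.2112, 0.3151, -0.4548).
Qᵀb = (-0.3780, 2.7078, 0.2404).
Back-substitute: x_3 = 0.2404/3.0475 = 0.0789.
x_2 = (2.7078 − 3.4224·0.0789)/3.7985 = 0.6418.
x_1 = (-0.3780 − 0.7559·0.6418 + 0.0000·0.0789)/2.6458 = -0.3262.

x = (-0.3262, 0.6418, 0.0789)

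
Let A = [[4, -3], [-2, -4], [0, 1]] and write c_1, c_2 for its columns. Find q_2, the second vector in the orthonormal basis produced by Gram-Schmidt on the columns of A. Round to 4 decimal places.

q_2 = (-0.4383, -0.8765, 0.1992)

q_1 = c_1/‖c_1‖ = (4, -2, 0)/4.4721 = (0.8944, -0.4472, 0.0000).
r_{12} = q_1·c_2 = -0.8944.
u_2 = c_2 + 0.8944·q_1 = (-2.2000, -4.4000, 1.0000).
‖u_2‖ = 5.0200, so q_2 = (-0.4383, -0.8765, 0.1992).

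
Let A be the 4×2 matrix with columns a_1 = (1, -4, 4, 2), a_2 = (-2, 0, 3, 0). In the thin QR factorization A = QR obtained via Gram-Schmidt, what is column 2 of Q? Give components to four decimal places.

e_1 = a_1/‖a_1‖ = (1, -4, 4, 2)/6.0828 = (0.1644, -0.6576, 0.6576, 0.3288).
r_{12} = e_1·a_2 = 1.6440.
u_2 = a_2 − 1.6440·e_1 = (-2.2703, 1.0811, 1.9189, -0.5405).
‖u_2‖ = 3.2089, so e_2 = (-0.7075, 0.3369, 0.5980, -0.1684).

e_2 = (-0.7075, 0.3369, 0.5980, -0.1684)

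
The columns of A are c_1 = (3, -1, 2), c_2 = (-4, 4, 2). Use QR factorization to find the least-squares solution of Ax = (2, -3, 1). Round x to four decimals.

c_1 = (3, -1, 2); ‖c_1‖ = 3.7417, so q_1 = (0.8018, -0.2673, 0.5345).
q_1·c_2 = 0.8018·(-4) + (-0.2673)·4 + 0.5345·2 = -3.2071.
u_2 = c_2 + 3.2071·q_1 = (-1.4286, 3.1429, 3.7143).
‖u_2‖ = 5.0709, so q_2 = (-0.2817, 0.6198, 0.7325).
Qᵀb = (2.9399, -1.6903).
Back-substitute: x_2 = -1.6903/5.0709 = -0.3333.
x_1 = (2.9399 + 3.2071·(-0.3333))/3.7417 = 0.5000.

x = (0.5000, -0.3333)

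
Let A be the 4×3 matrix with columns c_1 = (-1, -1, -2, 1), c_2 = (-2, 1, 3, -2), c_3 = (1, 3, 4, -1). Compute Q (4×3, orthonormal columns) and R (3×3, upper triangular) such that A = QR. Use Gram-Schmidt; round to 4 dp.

q_1 = c_1/‖c_1‖ = (-1, -1, -2, 1)/2.6458 = (-0.3780, -0.3780, -0.7559, 0.3780).
r_{12} = q_1·c_2 = -2.6458.
u_2 = c_2 + 2.6458·q_1 = (-3.0000, 0.0000, 1.0000, -1.0000).
‖u_2‖ = 3.3166, so q_2 = (-0.9045, 0.0000, 0.3015, -0.3015).
r_{13} = q_1·c_3 = -4.9135; r_{23} = q_2·c_3 = 0.6030.
u_3 = c_3 + 4.9135·q_1 − 0.6030·q_2 = (-0.3117, 1.1429, 0.1039, 1.0390).
‖u_3‖ = 1.5791, so q_3 = (-0.1974, 0.7237, 0.0658, 0.6580).

Q = [[-0.3780, -0.9045, -0.1974], [-0.3780, 0.0000, 0.7237], [-0.7559, 0.3015, 0.0658], [0.3780, -0.3015, 0.6580]], R = [[2.6458, -2.6458, -4.9135], [0.0000, 3.3166, 0.6030], [0.0000, 0.0000, 1.5791]]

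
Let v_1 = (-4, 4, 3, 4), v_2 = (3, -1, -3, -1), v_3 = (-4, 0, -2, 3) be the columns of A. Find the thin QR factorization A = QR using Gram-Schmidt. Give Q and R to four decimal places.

v_1 = (-4, 4, 3, 4); ‖v_1‖ = 7.5498, so e_1 = (-0.5298, 0.5298, 0.3974, 0.5298).
e_1·v_2 = (-0.5298)·3 + 0.5298·(-1) + 0.3974·(-3) + 0.5298·(-1) = -3.8411.
u_2 = v_2 + 3.8411·e_1 = (0.9649, 1.0351, -1.4737, 1.0351).
‖u_2‖ = 2.2903, so e_2 = (0.4213, 0.4519, -0.6434, 0.4519).
e_1·v_3 = (-0.5298)·(-4) + 0.5298·0 + 0.3974·(-2) + 0.5298·3 = 2.9140; e_2·v_3 = 0.4213·(-4) + 0.4519·0 + (-0.6434)·(-2) + 0.4519·3 = 0.9575.
u_3 = v_3 − 2.9140·e_1 − 0.9575·e_2 = (-2.8595, -1.9766, -2.5418, 1.0234).
‖u_3‖ = 4.4263, so e_3 = (-0.6460, -0.4466, -0.5743, 0.2312).

Q = [[-0.5298, 0.4213, -0.6460], [0.5298, 0.4519, -0.4466], [0.3974, -0.6434, -0.5743], [0.5298, 0.4519, 0.2312]], R = [[7.5498, -3.8411, 2.9140], [0.0000, 2.2903, 0.9575], [0.0000, 0.0000, 4.4263]]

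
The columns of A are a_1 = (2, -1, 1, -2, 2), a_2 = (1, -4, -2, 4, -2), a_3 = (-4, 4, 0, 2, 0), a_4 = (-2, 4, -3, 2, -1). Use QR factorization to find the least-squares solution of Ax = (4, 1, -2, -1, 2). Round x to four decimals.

q_1 = a_1/‖a_1‖ = (2, -1, 1, -2, 2)/3.7417 = (0.5345, -0.2673, 0.2673, -0.5345, 0.5345).
r_{12} = q_1·a_2 = -2.1381.
u_2 = a_2 + 2.1381·q_1 = (2.1429, -4.5714, -1.4286, 2.8571, -0.8571).
‖u_2‖ = 6.0356, so q_2 = (0.3550, -0.7574, -0.2367, 0.4734, -0.1420).
r_{13} = q_1·a_3 = -4.2762; r_{23} = q_2·a_3 = -3.5030.
u_3 = a_3 + 4.2762·q_1 + 3.5030·q_2 = (-0.4706, 0.2039, 0.3137, 1.3725, 1.7882).
‖u_3‖ = 2.3331, so q_3 = (-0.2017, 0.0874, 0.1345, 0.5883, 0.7665).
r_{14} = q_1·a_4 = -4.5434; r_{24} = q_2·a_4 = -1.9409; r_{34} = q_3·a_4 = 0.7598.
u_4 = a_4 + 4.5434·q_1 + 1.9409·q_2 − 0.7598·q_3 = (1.2709, 1.2493, -2.3473, 0.0432, 0.5706).
‖u_4‖ = 3.0022, so q_4 = (0.4233, 0.4161, -0.7819, 0.0144, 0.1901).
Qᵀb = (2.9399, 0.3787, -0.0437, 4.0389).
Back-substitute: x_4 = 4.0389/3.0022 = 1.3453.
x_3 = (-0.0437 − 0.7598·1.3453)/2.3331 = -0.4568.
x_2 = (0.3787 + 3.5030·(-0.4568) + 1.9409·1.3453)/6.0356 = 0.2302.
x_1 = (2.9399 + 2.1381·0.2302 + 4.2762·(-0.4568) + 4.5434·1.3453)/3.7417 = 2.0288.

x = (2.0288, 0.2302, -0.4568, 1.3453)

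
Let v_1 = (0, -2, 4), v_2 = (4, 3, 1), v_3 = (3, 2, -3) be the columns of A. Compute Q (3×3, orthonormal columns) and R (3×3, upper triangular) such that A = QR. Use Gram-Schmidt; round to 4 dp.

v_1 = (0, -2, 4); ‖v_1‖ = 4.4721, so q_1 = (0.0000, -0.4472, 0.8944).
q_1·v_2 = 0.0000·4 + (-0.4472)·3 + 0.8944·1 = -0.4472.
u_2 = v_2 + 0.4472·q_1 = (4.0000, 2.8000, 1.4000).
‖u_2‖ = 5.0794, so q_2 = (0.7875, 0.5512, 0.2756).
q_1·v_3 = 0.0000·3 + (-0.4472)·2 + 0.8944·(-3) = -3.5777; q_2·v_3 = 0.7875·3 + 0.5512·2 + 0.2756·(-3) = 2.6381.
u_3 = v_3 + 3.5777·q_1 − 2.6381·q_2 = (0.9225, -1.0543, -0.5271).
‖u_3‖ = 1.4968, so q_3 = (0.6163, -0.7044, -0.3522).

Q = [[0.0000, 0.7875, 0.6163], [-0.4472, 0.5512, -0.7044], [0.8944, 0.2756, -0.3522]], R = [[4.4721, -0.4472, -3.5777], [0.0000, 5.0794, 2.6381], [0.0000, 0.0000, 1.4968]]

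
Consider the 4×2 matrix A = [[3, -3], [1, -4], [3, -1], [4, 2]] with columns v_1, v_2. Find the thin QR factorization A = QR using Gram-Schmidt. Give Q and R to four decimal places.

Q = [[0.5071, -0.4360], [0.1690, -0.7106], [0.5071, -0.0592], [0.6761, 0.5491]], R = [[5.9161, -1.3522], [0.0000, 5.3077]]

e_1 = v_1/‖v_1‖ = (3, 1, 3, 4)/5.9161 = (0.5071, 0.1690, 0.5071, 0.6761).
r_{12} = e_1·v_2 = -1.3522.
u_2 = v_2 + 1.3522·e_1 = (-2.3143, -3.7714, -0.3143, 2.9143).
‖u_2‖ = 5.3077, so e_2 = (-0.4360, -0.7106, -0.0592, 0.5491).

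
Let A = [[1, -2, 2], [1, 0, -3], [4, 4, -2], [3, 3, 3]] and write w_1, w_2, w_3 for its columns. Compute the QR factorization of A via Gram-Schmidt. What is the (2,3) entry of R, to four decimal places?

r_{23} = -0.9781

q_1 = w_1/‖w_1‖ = (1, 1, 4, 3)/5.1962 = (0.1925, 0.1925, 0.7698, 0.5774).
r_{12} = q_1·w_2 = 4.4264.
u_2 = w_2 − 4.4264·q_1 = (-2.8519, -0.8519, 0.5926, 0.4444).
‖u_2‖ = 3.0671, so q_2 = (-0.9298, -0.2777, 0.1932, 0.1449).
r_{23} = q_2·w_3 = -0.9781.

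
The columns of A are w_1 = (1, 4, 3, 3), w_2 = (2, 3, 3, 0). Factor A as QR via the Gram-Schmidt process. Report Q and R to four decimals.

Q = [[0.1690, 0.5117], [0.6761, 0.1415], [0.5071, 0.3920], [0.5071, -0.7513]], R = [[5.9161, 3.8877], [0.0000, 2.6241]]

e_1 = w_1/‖w_1‖ = (1, 4, 3, 3)/5.9161 = (0.1690, 0.6761, 0.5071, 0.5071).
r_{12} = e_1·w_2 = 3.8877.
u_2 = w_2 − 3.8877·e_1 = (1.3429, 0.3714, 1.0286, -1.9714).
‖u_2‖ = 2.6241, so e_2 = (0.5117, 0.1415, 0.3920, -0.7513).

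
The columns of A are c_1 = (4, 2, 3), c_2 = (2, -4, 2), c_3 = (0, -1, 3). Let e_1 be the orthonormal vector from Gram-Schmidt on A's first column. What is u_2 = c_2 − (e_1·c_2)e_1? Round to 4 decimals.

u_2 = (1.1724, -4.4138, 1.3793)

c_1 = (4, 2, 3); ‖c_1‖ = 5.3852, so e_1 = (0.7428, 0.3714, 0.5571).
e_1·c_2 = 0.7428·2 + 0.3714·(-4) + 0.5571·2 = 1.1142.
u_2 = c_2 − 1.1142·e_1 = (1.1724, -4.4138, 1.3793).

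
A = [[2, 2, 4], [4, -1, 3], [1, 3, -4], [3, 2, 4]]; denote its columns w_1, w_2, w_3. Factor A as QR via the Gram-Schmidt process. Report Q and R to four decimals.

Q = [[0.3651, 0.3579, 0.5380], [0.7303, -0.5624, -0.3441], [0.1826, 0.6903, -0.6944], [0.5477, 0.2812, 0.3316]], R = [[5.4772, 1.6432, 5.1121], [0.0000, 3.9115, -1.8918], [0.0000, 0.0000, 5.2238]]

w_1 = (2, 4, 1, 3); ‖w_1‖ = 5.4772, so q_1 = (0.3651, 0.7303, 0.1826, 0.5477).
q_1·w_2 = 0.3651·2 + 0.7303·(-1) + 0.1826·3 + 0.5477·2 = 1.6432.
u_2 = w_2 − 1.6432·q_1 = (1.4000, -2.2000, 2.7000, 1.1000).
‖u_2‖ = 3.9115, so q_2 = (0.3579, -0.5624, 0.6903, 0.2812).
q_1·w_3 = 0.3651·4 + 0.7303·3 + 0.1826·(-4) + 0.5477·4 = 5.1121; q_2·w_3 = 0.3579·4 + (-0.5624)·3 + 0.6903·(-4) + 0.2812·4 = -1.8918.
u_3 = w_3 − 5.1121·q_1 + 1.8918·q_2 = (2.8105, -1.7974, -3.6275, 1.7320).
‖u_3‖ = 5.2238, so q_3 = (0.5380, -0.3441, -0.6944, 0.3316).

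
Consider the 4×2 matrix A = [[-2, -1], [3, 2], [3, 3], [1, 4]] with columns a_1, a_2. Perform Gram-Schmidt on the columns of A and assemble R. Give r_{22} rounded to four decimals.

a_1 = (-2, 3, 3, 1); ‖a_1‖ = 4.7958, so q_1 = (-0.4170, 0.6255, 0.6255, 0.2085).
q_1·a_2 = (-0.4170)·(-1) + 0.6255·2 + 0.6255·3 + 0.2085·4 = 4.3788.
u_2 = a_2 − 4.3788·q_1 = (0.8261, -0.7391, 0.2609, 3.0870).
r_{22} = ‖u_2‖ = 3.2903.

r_{22} = 3.2903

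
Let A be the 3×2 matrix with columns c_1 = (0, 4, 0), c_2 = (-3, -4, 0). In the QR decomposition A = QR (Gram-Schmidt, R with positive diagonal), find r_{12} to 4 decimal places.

c_1 = (0, 4, 0); ‖c_1‖ = 4.0000, so e_1 = (0.0000, 1.0000, 0.0000).
r_{12} = e_1·c_2 = -4.0000.

r_{12} = -4.0000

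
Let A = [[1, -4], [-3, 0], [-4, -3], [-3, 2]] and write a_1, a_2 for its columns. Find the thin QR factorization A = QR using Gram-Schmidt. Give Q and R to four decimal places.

a_1 = (1, -3, -4, -3); ‖a_1‖ = 5.9161, so e_1 = (0.1690, -0.5071, -0.6761, -0.5071).
e_1·a_2 = 0.1690·(-4) + (-0.5071)·0 + (-0.6761)·(-3) + (-0.5071)·2 = 0.3381.
u_2 = a_2 − 0.3381·e_1 = (-4.0571, 0.1714, -2.7714, 2.1714).
‖u_2‖ = 5.3745, so e_2 = (-0.7549, 0.0319, -0.5157, 0.4040).

Q = [[0.1690, -0.7549], [-0.5071, 0.0319], [-0.6761, -0.5157], [-0.5071, 0.4040]], R = [[5.9161, 0.3381], [0.0000, 5.3745]]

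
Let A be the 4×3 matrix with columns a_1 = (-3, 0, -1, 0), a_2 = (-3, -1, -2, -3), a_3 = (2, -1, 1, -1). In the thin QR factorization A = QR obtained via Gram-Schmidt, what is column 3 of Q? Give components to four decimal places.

a_1 = (-3, 0, -1, 0); ‖a_1‖ = 3.1623, so e_1 = (-0.9487, 0.0000, -0.3162, 0.0000).
e_1·a_2 = (-0.9487)·(-3) + 0.0000·(-1) + (-0.3162)·(-2) + 0.0000·(-3) = 3.4785.
u_2 = a_2 − 3.4785·e_1 = (0.3000, -1.0000, -0.9000, -3.0000).
‖u_2‖ = 3.3015, so e_2 = (0.0909, -0.3029, -0.2726, -0.9087).
e_1·a_3 = (-0.9487)·2 + 0.0000·(-1) + (-0.3162)·1 + 0.0000·(-1) = -2.2136; e_2·a_3 = 0.0909·2 + (-0.3029)·(-1) + (-0.2726)·1 + (-0.9087)·(-1) = 1.1207.
u_3 = a_3 + 2.2136·e_1 − 1.1207·e_2 = (-0.2018, -0.6606, 0.6055, 0.0183).
‖u_3‖ = 0.9187, so e_3 = (-0.2197, -0.7190, 0.6591, 0.0200).

e_3 = (-0.2197, -0.7190, 0.6591, 0.0200)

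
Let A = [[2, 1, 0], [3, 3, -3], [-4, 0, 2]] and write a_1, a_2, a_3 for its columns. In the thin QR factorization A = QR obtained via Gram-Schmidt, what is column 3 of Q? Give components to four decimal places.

a_1 = (2, 3, -4); ‖a_1‖ = 5.3852, so e_1 = (0.3714, 0.5571, -0.7428).
e_1·a_2 = 0.3714·1 + 0.5571·3 + (-0.7428)·0 = 2.0426.
u_2 = a_2 − 2.0426·e_1 = (0.2414, 1.8621, 1.5172).
‖u_2‖ = 2.4140, so e_2 = (0.1000, 0.7713, 0.6285).
e_1·a_3 = 0.3714·0 + 0.5571·(-3) + (-0.7428)·2 = -3.1568; e_2·a_3 = 0.1000·0 + 0.7713·(-3) + 0.6285·2 = -1.0570.
u_3 = a_3 + 3.1568·e_1 + 1.0570·e_2 = (1.2781, -0.4260, 0.3195).
‖u_3‖ = 1.3846, so e_3 = (0.9231, -0.3077, 0.2308).

e_3 = (0.9231, -0.3077, 0.2308)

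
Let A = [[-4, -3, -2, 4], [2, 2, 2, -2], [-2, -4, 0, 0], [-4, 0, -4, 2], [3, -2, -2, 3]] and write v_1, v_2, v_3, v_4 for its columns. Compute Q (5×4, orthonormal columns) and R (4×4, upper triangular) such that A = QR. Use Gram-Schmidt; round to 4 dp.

Q = [[-0.5714, -0.2980, 0.0340, 0.7400], [0.2857, 0.2463, 0.1997, 0.0798], [-0.2857, -0.6357, 0.3978, -0.5526], [-0.5714, 0.2860, -0.6182, -0.3676], [0.4286, -0.6039, -0.6469, 0.0750]], R = [[7.0000, 2.5714, 3.1429, -2.7143], [0.0000, 5.1369, 1.1521, -2.9240], [0.0000, 0.0000, 4.0982, -3.4407], [0.0000, 0.0000, 0.0000, 2.2901]]

v_1 = (-4, 2, -2, -4, 3); ‖v_1‖ = 7.0000, so e_1 = (-0.5714, 0.2857, -0.2857, -0.5714, 0.4286).
e_1·v_2 = (-0.5714)·(-3) + 0.2857·2 + (-0.2857)·(-4) + (-0.5714)·0 + 0.4286·(-2) = 2.5714.
u_2 = v_2 − 2.5714·e_1 = (-1.5306, 1.2653, -3.2653, 1.4694, -3.1020).
‖u_2‖ = 5.1369, so e_2 = (-0.2980, 0.2463, -0.6357, 0.2860, -0.6039).
e_1·v_3 = (-0.5714)·(-2) + 0.2857·2 + (-0.2857)·0 + (-0.5714)·(-4) + 0.4286·(-2) = 3.1429; e_2·v_3 = (-0.2980)·(-2) + 0.2463·2 + (-0.6357)·0 + 0.2860·(-4) + (-0.6039)·(-2) = 1.1521.
u_3 = v_3 − 3.1429·e_1 − 1.1521·e_2 = (0.1392, 0.8183, 1.6303, -2.5336, -2.6512).
‖u_3‖ = 4.0982, so e_3 = (0.0340, 0.1997, 0.3978, -0.6182, -0.6469).
e_1·v_4 = (-0.5714)·4 + 0.2857·(-2) + (-0.2857)·0 + (-0.5714)·2 + 0.4286·3 = -2.7143; e_2·v_4 = (-0.2980)·4 + 0.2463·(-2) + (-0.6357)·0 + 0.2860·2 + (-0.6039)·3 = -2.9240; e_3·v_4 = 0.0340·4 + 0.1997·(-2) + 0.3978·0 + (-0.6182)·2 + (-0.6469)·3 = -3.4407.
u_4 = v_4 + 2.7143·e_1 + 2.9240·e_2 + 3.4407·e_3 = (1.6946, 0.1827, -1.2654, -0.8418, 0.1717).
‖u_4‖ = 2.2901, so e_4 = (0.7400, 0.0798, -0.5526, -0.3676, 0.0750).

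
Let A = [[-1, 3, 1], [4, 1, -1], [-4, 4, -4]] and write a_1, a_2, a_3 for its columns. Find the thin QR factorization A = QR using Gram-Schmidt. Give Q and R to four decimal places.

a_1 = (-1, 4, -4); ‖a_1‖ = 5.7446, so q_1 = (-0.1741, 0.6963, -0.6963).
q_1·a_2 = (-0.1741)·3 + 0.6963·1 + (-0.6963)·4 = -2.6112.
u_2 = a_2 + 2.6112·q_1 = (2.5455, 2.8182, 2.1818).
‖u_2‖ = 4.3797, so q_2 = (0.5812, 0.6435, 0.4982).
q_1·a_3 = (-0.1741)·1 + 0.6963·(-1) + (-0.6963)·(-4) = 1.9149; q_2·a_3 = 0.5812·1 + 0.6435·(-1) + 0.4982·(-4) = -2.0549.
u_3 = a_3 − 1.9149·q_1 + 2.0549·q_2 = (2.5276, -1.0111, -1.6430).
‖u_3‖ = 3.1797, so q_3 = (0.7949, -0.3180, -0.5167).

Q = [[-0.1741, 0.5812, 0.7949], [0.6963, 0.6435, -0.3180], [-0.6963, 0.4982, -0.5167]], R = [[5.7446, -2.6112, 1.9149], [0.0000, 4.3797, -2.0549], [0.0000, 0.0000, 3.1797]]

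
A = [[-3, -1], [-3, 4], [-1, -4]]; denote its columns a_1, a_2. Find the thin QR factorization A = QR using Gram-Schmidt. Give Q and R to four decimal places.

a_1 = (-3, -3, -1); ‖a_1‖ = 4.3589, so e_1 = (-0.6882, -0.6882, -0.2294).
e_1·a_2 = (-0.6882)·(-1) + (-0.6882)·4 + (-0.2294)·(-4) = -1.1471.
u_2 = a_2 + 1.1471·e_1 = (-1.7895, 3.2105, -4.2632).
‖u_2‖ = 5.6289, so e_2 = (-0.3179, 0.5704, -0.7574).

Q = [[-0.6882, -0.3179], [-0.6882, 0.5704], [-0.2294, -0.7574]], R = [[4.3589, -1.1471], [0.0000, 5.6289]]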